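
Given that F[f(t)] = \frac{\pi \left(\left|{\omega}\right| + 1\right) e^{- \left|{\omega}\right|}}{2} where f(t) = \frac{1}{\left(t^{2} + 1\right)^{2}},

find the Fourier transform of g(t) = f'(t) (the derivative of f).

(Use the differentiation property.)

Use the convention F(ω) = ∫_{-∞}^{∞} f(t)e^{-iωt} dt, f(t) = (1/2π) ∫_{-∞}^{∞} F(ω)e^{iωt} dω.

F[g](ω) = \frac{i \pi \omega \left(\left|{\omega}\right| + 1\right) e^{- \left|{\omega}\right|}}{2}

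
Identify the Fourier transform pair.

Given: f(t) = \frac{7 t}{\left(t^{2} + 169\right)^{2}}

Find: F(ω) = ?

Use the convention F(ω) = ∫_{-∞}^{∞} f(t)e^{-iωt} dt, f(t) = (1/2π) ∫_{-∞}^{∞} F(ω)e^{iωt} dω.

F(ω) = - \frac{7 i \pi \omega e^{- 13 \left|{\omega}\right|}}{26}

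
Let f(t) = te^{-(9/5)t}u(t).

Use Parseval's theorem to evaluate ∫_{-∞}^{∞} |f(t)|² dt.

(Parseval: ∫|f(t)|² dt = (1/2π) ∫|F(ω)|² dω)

∫|f(t)|² dt = \frac{125}{2916}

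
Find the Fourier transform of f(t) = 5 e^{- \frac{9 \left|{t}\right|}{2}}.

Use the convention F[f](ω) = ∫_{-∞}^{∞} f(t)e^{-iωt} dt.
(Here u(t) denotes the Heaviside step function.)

F(ω) = \frac{180}{4 \omega^{2} + 81}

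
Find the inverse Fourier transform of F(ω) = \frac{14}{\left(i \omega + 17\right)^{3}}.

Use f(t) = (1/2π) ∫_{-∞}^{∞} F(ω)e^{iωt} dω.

f(t) = 7 t^{2} e^{- 17 t} u\left(t\right)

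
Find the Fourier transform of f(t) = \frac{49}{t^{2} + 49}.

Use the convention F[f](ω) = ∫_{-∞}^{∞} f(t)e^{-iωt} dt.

F(ω) = 7 \pi e^{- 7 \left|{\omega}\right|}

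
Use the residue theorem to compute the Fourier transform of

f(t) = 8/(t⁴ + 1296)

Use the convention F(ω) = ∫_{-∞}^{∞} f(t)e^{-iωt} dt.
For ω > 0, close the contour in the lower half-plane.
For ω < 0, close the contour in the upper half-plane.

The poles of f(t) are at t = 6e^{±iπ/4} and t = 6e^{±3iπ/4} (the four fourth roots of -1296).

Let g(z) = f(z)e^{-iωz}; for large |z| the factor e^{-iωz} decays in the lower half-plane when ω > 0 and in the upper half-plane when ω < 0.

Case ω > 0 (lower half-plane, clockwise contour ⇒ F(ω) = -2πi·ΣRes):
  Res_{z = - 3 \sqrt{2} - 3 \sqrt{2} i} g(z) = \frac{\sqrt{2} i \left(1 - i\right) e^{3 \sqrt{2} \omega \left(-1 + i\right)}}{216}
  Res_{z = 3 \sqrt{2} - 3 \sqrt{2} i} g(z) = \frac{\sqrt{2} i \left(1 + i\right) e^{- 3 \sqrt{2} \omega \left(1 + i\right)}}{216}
  F(ω) = -2πi·ΣRes = \frac{\sqrt{2} \pi \left(1 - i\right) \left(e^{6 \sqrt{2} i \omega} + i\right) e^{- 3 \sqrt{2} \omega \left(1 + i\right)}}{108} = \frac{\pi e^{- 3 \sqrt{2} \omega} \sin{\left(3 \sqrt{2} \omega + \frac{\pi}{4} \right)}}{27}

Case ω < 0 (upper half-plane, counterclockwise contour ⇒ F(ω) = +2πi·ΣRes):
  Res_{z = 3 \sqrt{2} + 3 \sqrt{2} i} g(z) = \frac{\sqrt{2} i \left(-1 + i\right) e^{3 \sqrt{2} \omega \left(1 - i\right)}}{216}
  Res_{z = - 3 \sqrt{2} + 3 \sqrt{2} i} g(z) = \frac{\sqrt{2} \left(1 - i\right) e^{3 \sqrt{2} \omega \left(1 + i\right)}}{216}
  F(ω) = 2πi·ΣRes = - \frac{\sqrt{2} i \pi \left(i \left(1 - i\right) e^{3 \sqrt{2} \omega \left(1 - i\right)} - \left(1 - i\right) e^{3 \sqrt{2} \omega \left(1 + i\right)}\right)}{108} = \frac{\pi e^{3 \sqrt{2} \omega} \cos{\left(3 \sqrt{2} \omega + \frac{\pi}{4} \right)}}{27}

Both cases combine into a single formula in |ω|:

F(ω) = \frac{\pi e^{- 3 \sqrt{2} \left|{\omega}\right|} \sin{\left(3 \sqrt{2} \left|{\omega}\right| + \frac{\pi}{4} \right)}}{27}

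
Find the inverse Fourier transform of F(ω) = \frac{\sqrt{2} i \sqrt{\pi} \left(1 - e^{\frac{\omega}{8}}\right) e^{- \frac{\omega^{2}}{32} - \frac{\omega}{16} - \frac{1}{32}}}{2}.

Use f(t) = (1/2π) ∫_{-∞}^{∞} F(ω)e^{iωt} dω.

f(t) = 4 e^{- 8 t^{2}} \sin{\left(t \right)}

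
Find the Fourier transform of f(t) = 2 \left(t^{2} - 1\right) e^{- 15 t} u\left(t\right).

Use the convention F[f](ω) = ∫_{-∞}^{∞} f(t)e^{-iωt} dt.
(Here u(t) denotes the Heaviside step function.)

F(ω) = \frac{2 \left(2 i \omega - \left(i \omega + 15\right)^{3} + 30\right)}{\left(i \omega + 15\right)^{4}}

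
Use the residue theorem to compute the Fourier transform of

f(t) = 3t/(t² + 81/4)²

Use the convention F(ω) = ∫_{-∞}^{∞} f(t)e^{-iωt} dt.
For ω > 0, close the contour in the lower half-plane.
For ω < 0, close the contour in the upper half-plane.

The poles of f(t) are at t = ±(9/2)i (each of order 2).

Let g(z) = f(z)e^{-iωz}; for large |z| the factor e^{-iωz} decays in the lower half-plane when ω > 0 and in the upper half-plane when ω < 0.

Case ω > 0 (lower half-plane, clockwise contour ⇒ F(ω) = -2πi·ΣRes):
  Res_{z = - \frac{9 i}{2}} g(z) = \frac{\omega e^{- \frac{9 \omega}{2}}}{6} (pole of order 2)
  F(ω) = -2πi·ΣRes = - \frac{i \pi \omega e^{- \frac{9 \omega}{2}}}{3}

Case ω < 0 (upper half-plane, counterclockwise contour ⇒ F(ω) = +2πi·ΣRes):
  Res_{z = \frac{9 i}{2}} g(z) = - \frac{\omega e^{\frac{9 \omega}{2}}}{6} (pole of order 2)
  F(ω) = 2πi·ΣRes = - \frac{i \pi \omega e^{\frac{9 \omega}{2}}}{3}

Both cases combine into a single formula in |ω|:

F(ω) = - \frac{i \pi \omega e^{- \frac{9 \left|{\omega}\right|}{2}}}{3}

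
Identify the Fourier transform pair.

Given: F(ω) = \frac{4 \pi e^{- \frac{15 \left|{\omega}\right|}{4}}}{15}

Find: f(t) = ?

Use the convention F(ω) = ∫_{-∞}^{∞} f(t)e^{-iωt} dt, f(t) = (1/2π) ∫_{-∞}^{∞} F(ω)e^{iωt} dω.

f(t) = \frac{1}{t^{2} + \frac{225}{16}}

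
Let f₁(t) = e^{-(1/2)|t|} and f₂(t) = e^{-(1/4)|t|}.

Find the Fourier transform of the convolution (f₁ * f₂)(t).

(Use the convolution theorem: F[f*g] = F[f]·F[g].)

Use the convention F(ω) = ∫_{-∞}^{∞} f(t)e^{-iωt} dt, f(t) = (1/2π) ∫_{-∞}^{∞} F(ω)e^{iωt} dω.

F[f₁*f₂](ω) = \frac{32}{64 \omega^{4} + 20 \omega^{2} + 1}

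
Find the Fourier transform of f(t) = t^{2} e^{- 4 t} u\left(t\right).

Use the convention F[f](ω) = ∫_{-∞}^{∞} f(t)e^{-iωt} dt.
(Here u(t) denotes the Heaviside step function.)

F(ω) = \frac{2}{\left(i \omega + 4\right)^{3}}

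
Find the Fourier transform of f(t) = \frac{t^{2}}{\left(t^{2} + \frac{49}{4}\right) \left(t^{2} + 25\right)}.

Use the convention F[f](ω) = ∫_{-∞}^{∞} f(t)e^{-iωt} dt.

F(ω) = \frac{20 \pi e^{- 5 \left|{\omega}\right|}}{51} - \frac{14 \pi e^{- \frac{7 \left|{\omega}\right|}{2}}}{51}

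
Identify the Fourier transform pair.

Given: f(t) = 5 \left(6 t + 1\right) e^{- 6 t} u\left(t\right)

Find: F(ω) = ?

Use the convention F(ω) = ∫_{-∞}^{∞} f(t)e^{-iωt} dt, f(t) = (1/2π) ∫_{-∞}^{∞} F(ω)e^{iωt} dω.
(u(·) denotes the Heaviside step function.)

F(ω) = \frac{5 \left(- i \omega - 12\right)}{\omega^{2} - 12 i \omega - 36}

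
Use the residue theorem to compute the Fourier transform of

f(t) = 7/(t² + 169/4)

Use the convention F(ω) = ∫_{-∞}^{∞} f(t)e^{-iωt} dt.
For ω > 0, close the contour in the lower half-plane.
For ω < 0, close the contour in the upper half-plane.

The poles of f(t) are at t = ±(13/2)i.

Let g(z) = f(z)e^{-iωz}; for large |z| the factor e^{-iωz} decays in the lower half-plane when ω > 0 and in the upper half-plane when ω < 0.

Case ω > 0 (lower half-plane, clockwise contour ⇒ F(ω) = -2πi·ΣRes):
  Res_{z = - \frac{13 i}{2}} g(z) = \frac{7 i e^{- \frac{13 \omega}{2}}}{13}
  F(ω) = -2πi·ΣRes = \frac{14 \pi e^{- \frac{13 \omega}{2}}}{13}

Case ω < 0 (upper half-plane, counterclockwise contour ⇒ F(ω) = +2πi·ΣRes):
  Res_{z = \frac{13 i}{2}} g(z) = - \frac{7 i e^{\frac{13 \omega}{2}}}{13}
  F(ω) = 2πi·ΣRes = \frac{14 \pi e^{\frac{13 \omega}{2}}}{13}

Both cases combine into a single formula in |ω|:

F(ω) = \frac{14 \pi e^{- \frac{13 \left|{\omega}\right|}{2}}}{13}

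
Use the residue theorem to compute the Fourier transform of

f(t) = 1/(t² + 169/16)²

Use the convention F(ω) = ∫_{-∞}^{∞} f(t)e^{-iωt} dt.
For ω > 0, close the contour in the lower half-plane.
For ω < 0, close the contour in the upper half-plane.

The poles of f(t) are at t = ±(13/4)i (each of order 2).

Let g(z) = f(z)e^{-iωz}; for large |z| the factor e^{-iωz} decays in the lower half-plane when ω > 0 and in the upper half-plane when ω < 0.

Case ω > 0 (lower half-plane, clockwise contour ⇒ F(ω) = -2πi·ΣRes):
  Res_{z = - \frac{13 i}{4}} g(z) = \frac{4 i \left(13 \omega + 4\right) e^{- \frac{13 \omega}{4}}}{2197} (pole of order 2)
  F(ω) = -2πi·ΣRes = \frac{8 \pi \left(13 \omega + 4\right) e^{- \frac{13 \omega}{4}}}{2197}

Case ω < 0 (upper half-plane, counterclockwise contour ⇒ F(ω) = +2πi·ΣRes):
  Res_{z = \frac{13 i}{4}} g(z) = \frac{4 i \left(13 \omega - 4\right) e^{\frac{13 \omega}{4}}}{2197} (pole of order 2)
  F(ω) = 2πi·ΣRes = \frac{8 \pi \left(4 - 13 \omega\right) e^{\frac{13 \omega}{4}}}{2197}

Both cases combine into a single formula in |ω|:

F(ω) = \frac{8 \pi \left(13 \left|{\omega}\right| + 4\right) e^{- \frac{13 \left|{\omega}\right|}{4}}}{2197}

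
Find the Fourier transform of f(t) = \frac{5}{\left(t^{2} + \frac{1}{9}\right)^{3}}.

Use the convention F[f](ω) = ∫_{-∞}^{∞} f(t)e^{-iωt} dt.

F(ω) = \frac{135 \pi \left(\omega^{2} + 9 \left|{\omega}\right| + 27\right) e^{- \frac{\left|{\omega}\right|}{3}}}{8}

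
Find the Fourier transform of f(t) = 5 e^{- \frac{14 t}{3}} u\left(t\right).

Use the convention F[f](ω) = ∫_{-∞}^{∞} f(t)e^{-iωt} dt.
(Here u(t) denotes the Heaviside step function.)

F(ω) = \frac{15}{3 i \omega + 14}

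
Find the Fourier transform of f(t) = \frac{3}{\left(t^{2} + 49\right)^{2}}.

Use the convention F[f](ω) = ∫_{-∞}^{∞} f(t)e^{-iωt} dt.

F(ω) = \frac{3 \pi \left(7 \left|{\omega}\right| + 1\right) e^{- 7 \left|{\omega}\right|}}{686}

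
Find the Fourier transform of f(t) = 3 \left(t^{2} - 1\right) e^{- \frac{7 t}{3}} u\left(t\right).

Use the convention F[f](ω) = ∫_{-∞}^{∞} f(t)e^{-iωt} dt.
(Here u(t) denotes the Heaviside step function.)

F(ω) = \frac{9 \left(54 i \omega - \left(3 i \omega + 7\right)^{3} + 126\right)}{\left(3 i \omega + 7\right)^{4}}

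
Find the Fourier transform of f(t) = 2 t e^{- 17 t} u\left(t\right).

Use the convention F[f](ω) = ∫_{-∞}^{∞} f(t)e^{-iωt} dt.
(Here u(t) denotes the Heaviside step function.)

F(ω) = \frac{2}{\left(i \omega + 17\right)^{2}}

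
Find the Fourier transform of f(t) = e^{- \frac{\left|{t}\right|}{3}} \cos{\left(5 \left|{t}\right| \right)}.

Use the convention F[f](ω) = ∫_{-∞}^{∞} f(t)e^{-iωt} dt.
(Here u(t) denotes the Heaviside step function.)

F(ω) = \frac{6 \left(9 \omega^{2} + 226\right)}{81 \omega^{4} - 4032 \omega^{2} + 51076}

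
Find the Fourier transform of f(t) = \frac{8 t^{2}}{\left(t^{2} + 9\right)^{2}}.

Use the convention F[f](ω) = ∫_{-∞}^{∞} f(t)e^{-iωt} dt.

F(ω) = \frac{4 \pi \left(1 - 3 \left|{\omega}\right|\right) e^{- 3 \left|{\omega}\right|}}{3}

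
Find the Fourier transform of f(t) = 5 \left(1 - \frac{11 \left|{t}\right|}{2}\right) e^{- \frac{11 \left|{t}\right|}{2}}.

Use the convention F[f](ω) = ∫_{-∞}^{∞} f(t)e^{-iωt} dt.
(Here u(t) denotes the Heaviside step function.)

F(ω) = \frac{1760 \omega^{2}}{\left(4 \omega^{2} + 121\right)^{2}}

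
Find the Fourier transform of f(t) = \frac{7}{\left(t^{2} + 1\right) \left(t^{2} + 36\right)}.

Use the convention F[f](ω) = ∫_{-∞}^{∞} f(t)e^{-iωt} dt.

F(ω) = \frac{\pi e^{- \left|{\omega}\right|}}{5} - \frac{\pi e^{- 6 \left|{\omega}\right|}}{30}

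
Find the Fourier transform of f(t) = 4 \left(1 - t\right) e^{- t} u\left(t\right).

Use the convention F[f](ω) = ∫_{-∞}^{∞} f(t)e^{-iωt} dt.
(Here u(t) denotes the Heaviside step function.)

F(ω) = \frac{4 i \omega}{- \omega^{2} + 2 i \omega + 1}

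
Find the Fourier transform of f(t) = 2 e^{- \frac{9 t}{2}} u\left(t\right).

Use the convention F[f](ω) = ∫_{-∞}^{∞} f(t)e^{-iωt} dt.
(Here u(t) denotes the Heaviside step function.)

F(ω) = \frac{4}{2 i \omega + 9}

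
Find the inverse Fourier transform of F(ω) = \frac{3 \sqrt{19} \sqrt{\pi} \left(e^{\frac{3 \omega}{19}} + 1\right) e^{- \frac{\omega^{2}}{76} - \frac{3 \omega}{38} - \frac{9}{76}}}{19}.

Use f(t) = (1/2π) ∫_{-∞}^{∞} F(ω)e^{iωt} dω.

f(t) = 6 e^{- 19 t^{2}} \cos{\left(3 t \right)}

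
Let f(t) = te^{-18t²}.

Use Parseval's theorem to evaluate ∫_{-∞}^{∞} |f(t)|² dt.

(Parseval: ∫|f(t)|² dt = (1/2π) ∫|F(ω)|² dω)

∫|f(t)|² dt = \frac{\sqrt{\pi}}{432}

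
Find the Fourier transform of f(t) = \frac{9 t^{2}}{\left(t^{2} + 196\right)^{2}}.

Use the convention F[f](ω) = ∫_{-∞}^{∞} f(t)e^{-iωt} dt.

F(ω) = \frac{9 \pi \left(1 - 14 \left|{\omega}\right|\right) e^{- 14 \left|{\omega}\right|}}{28}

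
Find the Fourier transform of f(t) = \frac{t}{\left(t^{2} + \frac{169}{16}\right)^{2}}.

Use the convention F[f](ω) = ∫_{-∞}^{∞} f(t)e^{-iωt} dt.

F(ω) = - \frac{2 i \pi \omega e^{- \frac{13 \left|{\omega}\right|}{4}}}{13}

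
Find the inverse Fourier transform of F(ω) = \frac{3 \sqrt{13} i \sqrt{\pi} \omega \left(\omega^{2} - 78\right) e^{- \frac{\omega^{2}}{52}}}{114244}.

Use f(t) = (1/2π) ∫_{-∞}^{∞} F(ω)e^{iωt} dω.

f(t) = 6 t^{3} e^{- 13 t^{2}}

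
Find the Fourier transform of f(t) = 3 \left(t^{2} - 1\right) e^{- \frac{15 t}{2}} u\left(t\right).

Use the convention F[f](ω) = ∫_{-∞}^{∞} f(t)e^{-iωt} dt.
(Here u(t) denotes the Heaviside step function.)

F(ω) = \frac{6 \left(16 i \omega - \left(2 i \omega + 15\right)^{3} + 120\right)}{\left(2 i \omega + 15\right)^{4}}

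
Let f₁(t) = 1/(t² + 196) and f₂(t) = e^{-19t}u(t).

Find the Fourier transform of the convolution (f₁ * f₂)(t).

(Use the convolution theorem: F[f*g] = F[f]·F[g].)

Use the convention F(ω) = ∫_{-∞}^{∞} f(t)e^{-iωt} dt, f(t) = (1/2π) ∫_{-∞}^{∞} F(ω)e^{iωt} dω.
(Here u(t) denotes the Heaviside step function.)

F[f₁*f₂](ω) = \frac{\pi e^{- 14 \left|{\omega}\right|}}{14 \left(i \omega + 19\right)}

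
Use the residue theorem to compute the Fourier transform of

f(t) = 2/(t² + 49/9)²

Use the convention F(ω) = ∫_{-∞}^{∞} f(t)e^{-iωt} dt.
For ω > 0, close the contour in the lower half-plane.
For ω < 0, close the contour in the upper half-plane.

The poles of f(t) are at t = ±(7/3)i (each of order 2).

Let g(z) = f(z)e^{-iωz}; for large |z| the factor e^{-iωz} decays in the lower half-plane when ω > 0 and in the upper half-plane when ω < 0.

Case ω > 0 (lower half-plane, clockwise contour ⇒ F(ω) = -2πi·ΣRes):
  Res_{z = - \frac{7 i}{3}} g(z) = \frac{9 i \left(7 \omega + 3\right) e^{- \frac{7 \omega}{3}}}{686} (pole of order 2)
  F(ω) = -2πi·ΣRes = \frac{9 \pi \left(7 \omega + 3\right) e^{- \frac{7 \omega}{3}}}{343}

Case ω < 0 (upper half-plane, counterclockwise contour ⇒ F(ω) = +2πi·ΣRes):
  Res_{z = \frac{7 i}{3}} g(z) = \frac{9 i \left(7 \omega - 3\right) e^{\frac{7 \omega}{3}}}{686} (pole of order 2)
  F(ω) = 2πi·ΣRes = \frac{9 \pi \left(3 - 7 \omega\right) e^{\frac{7 \omega}{3}}}{343}

Both cases combine into a single formula in |ω|:

F(ω) = \frac{9 \pi \left(7 \left|{\omega}\right| + 3\right) e^{- \frac{7 \left|{\omega}\right|}{3}}}{343}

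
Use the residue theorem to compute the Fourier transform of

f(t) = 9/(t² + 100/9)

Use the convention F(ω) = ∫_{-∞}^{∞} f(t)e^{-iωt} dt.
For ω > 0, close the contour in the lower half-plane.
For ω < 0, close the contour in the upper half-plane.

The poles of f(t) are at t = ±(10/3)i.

Let g(z) = f(z)e^{-iωz}; for large |z| the factor e^{-iωz} decays in the lower half-plane when ω > 0 and in the upper half-plane when ω < 0.

Case ω > 0 (lower half-plane, clockwise contour ⇒ F(ω) = -2πi·ΣRes):
  Res_{z = - \frac{10 i}{3}} g(z) = \frac{27 i e^{- \frac{10 \omega}{3}}}{20}
  F(ω) = -2πi·ΣRes = \frac{27 \pi e^{- \frac{10 \omega}{3}}}{10}

Case ω < 0 (upper half-plane, counterclockwise contour ⇒ F(ω) = +2πi·ΣRes):
  Res_{z = \frac{10 i}{3}} g(z) = - \frac{27 i e^{\frac{10 \omega}{3}}}{20}
  F(ω) = 2πi·ΣRes = \frac{27 \pi e^{\frac{10 \omega}{3}}}{10}

Both cases combine into a single formula in |ω|:

F(ω) = \frac{27 \pi e^{- \frac{10 \left|{\omega}\right|}{3}}}{10}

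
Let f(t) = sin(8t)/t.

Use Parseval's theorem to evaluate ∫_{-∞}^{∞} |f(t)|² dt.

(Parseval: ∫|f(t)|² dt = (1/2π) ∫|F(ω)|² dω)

∫|f(t)|² dt = 8 \pi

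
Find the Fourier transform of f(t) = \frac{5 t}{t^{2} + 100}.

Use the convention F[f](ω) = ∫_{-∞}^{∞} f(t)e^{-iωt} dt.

F(ω) = - 5 i \pi e^{- 10 \left|{\omega}\right|} \operatorname{sign}{\left(\omega \right)}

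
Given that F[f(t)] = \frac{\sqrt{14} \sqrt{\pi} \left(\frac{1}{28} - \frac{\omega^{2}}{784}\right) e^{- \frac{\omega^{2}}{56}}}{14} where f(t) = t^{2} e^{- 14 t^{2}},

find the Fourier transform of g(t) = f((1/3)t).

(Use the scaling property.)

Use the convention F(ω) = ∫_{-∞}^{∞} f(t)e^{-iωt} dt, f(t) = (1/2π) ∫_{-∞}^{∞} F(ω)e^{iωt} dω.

F[g](ω) = \frac{3 \sqrt{14} \sqrt{\pi} \left(28 - 9 \omega^{2}\right) e^{- \frac{9 \omega^{2}}{56}}}{10976}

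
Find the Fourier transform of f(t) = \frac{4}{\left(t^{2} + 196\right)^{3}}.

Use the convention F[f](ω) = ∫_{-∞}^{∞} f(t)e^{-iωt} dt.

F(ω) = \frac{\pi \left(196 \omega^{2} + 42 \left|{\omega}\right| + 3\right) e^{- 14 \left|{\omega}\right|}}{1075648}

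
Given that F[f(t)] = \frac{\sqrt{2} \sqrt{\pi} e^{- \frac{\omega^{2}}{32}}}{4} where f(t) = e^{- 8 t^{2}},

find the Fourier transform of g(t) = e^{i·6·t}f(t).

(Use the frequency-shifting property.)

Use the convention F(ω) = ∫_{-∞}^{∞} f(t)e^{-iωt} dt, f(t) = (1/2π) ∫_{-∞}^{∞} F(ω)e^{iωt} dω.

F[g](ω) = \frac{\sqrt{2} \sqrt{\pi} e^{- \frac{\left(\omega - 6\right)^{2}}{32}}}{4}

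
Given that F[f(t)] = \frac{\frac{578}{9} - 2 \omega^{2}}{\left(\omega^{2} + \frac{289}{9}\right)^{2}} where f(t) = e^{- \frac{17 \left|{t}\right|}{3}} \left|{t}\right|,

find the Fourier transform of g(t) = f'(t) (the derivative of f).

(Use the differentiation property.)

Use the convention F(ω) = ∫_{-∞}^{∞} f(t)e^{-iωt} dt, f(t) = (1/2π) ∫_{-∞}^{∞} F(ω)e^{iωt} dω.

F[g](ω) = - \frac{18 i \omega \left(9 \omega^{2} - 289\right)}{\left(9 \omega^{2} + 289\right)^{2}}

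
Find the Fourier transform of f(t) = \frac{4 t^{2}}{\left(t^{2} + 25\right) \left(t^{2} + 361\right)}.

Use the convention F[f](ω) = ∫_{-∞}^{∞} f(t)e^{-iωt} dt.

F(ω) = \frac{\pi \left(19 - 5 e^{14 \left|{\omega}\right|}\right) e^{- 19 \left|{\omega}\right|}}{84}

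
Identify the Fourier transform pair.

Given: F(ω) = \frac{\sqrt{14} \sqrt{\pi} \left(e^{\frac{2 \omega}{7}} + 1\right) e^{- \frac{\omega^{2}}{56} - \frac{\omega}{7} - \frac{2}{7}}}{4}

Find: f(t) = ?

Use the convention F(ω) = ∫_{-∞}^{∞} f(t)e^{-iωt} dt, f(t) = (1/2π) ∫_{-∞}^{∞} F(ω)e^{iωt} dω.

f(t) = 7 e^{- 14 t^{2}} \cos{\left(4 t \right)}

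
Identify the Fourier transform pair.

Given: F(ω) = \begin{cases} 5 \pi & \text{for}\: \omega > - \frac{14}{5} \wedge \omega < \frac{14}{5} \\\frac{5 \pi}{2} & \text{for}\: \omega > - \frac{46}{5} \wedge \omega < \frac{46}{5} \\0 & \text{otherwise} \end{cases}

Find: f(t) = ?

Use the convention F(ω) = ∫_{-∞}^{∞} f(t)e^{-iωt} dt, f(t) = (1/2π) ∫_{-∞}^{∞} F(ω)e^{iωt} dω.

f(t) = \frac{5 \sin{\left(6 t \right)} \cos{\left(\frac{16 t}{5} \right)}}{t}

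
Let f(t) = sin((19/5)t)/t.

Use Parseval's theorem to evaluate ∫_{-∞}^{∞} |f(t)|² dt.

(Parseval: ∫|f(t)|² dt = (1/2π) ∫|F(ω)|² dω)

∫|f(t)|² dt = \frac{19 \pi}{5}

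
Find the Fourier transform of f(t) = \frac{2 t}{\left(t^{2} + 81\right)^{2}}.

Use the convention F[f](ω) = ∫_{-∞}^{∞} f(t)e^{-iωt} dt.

F(ω) = - \frac{i \pi \omega e^{- 9 \left|{\omega}\right|}}{9}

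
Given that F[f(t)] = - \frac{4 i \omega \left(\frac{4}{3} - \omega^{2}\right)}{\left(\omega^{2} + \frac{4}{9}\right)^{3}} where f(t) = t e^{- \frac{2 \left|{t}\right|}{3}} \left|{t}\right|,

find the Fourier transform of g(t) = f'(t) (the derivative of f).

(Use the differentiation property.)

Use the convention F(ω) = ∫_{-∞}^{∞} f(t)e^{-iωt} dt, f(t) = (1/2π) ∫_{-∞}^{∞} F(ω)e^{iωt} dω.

F[g](ω) = \frac{\omega^{2} \left(3888 - 2916 \omega^{2}\right)}{\left(9 \omega^{2} + 4\right)^{3}}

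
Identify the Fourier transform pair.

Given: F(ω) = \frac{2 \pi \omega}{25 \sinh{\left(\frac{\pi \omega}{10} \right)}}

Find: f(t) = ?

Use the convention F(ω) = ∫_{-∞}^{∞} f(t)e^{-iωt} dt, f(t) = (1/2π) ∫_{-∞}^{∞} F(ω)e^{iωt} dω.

f(t) = \frac{2}{\cosh^{2}{\left(5 t \right)}}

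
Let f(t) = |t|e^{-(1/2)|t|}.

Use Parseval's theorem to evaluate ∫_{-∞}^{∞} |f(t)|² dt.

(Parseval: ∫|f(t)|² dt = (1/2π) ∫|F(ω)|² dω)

∫|f(t)|² dt = 4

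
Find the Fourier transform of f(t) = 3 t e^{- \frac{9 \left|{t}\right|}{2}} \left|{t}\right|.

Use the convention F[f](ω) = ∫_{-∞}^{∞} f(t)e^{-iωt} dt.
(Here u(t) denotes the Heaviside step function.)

F(ω) = \frac{192 i \omega \left(4 \omega^{2} - 243\right)}{\left(4 \omega^{2} + 81\right)^{3}}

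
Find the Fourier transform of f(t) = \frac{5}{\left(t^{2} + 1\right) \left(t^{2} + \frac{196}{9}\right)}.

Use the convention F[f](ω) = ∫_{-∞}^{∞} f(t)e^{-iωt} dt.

F(ω) = \frac{45 \pi e^{- \left|{\omega}\right|}}{187} - \frac{135 \pi e^{- \frac{14 \left|{\omega}\right|}{3}}}{2618}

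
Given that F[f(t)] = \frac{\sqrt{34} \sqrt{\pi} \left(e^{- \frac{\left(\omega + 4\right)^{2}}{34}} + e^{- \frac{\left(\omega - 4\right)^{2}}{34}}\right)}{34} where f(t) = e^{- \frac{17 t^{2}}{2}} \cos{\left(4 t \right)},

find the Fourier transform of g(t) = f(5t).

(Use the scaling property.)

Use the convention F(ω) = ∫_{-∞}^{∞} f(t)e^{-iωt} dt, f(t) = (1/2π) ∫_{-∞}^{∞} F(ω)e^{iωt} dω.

F[g](ω) = \frac{\sqrt{34} \sqrt{\pi} \left(e^{\frac{8 \omega}{85}} + 1\right) e^{- \frac{\omega^{2}}{850} - \frac{4 \omega}{85} - \frac{8}{17}}}{170}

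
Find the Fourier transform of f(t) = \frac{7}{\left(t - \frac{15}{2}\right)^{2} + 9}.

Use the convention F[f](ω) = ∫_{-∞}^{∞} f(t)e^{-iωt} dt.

F(ω) = \frac{7 \pi e^{- \frac{15 i \omega}{2} - 3 \left|{\omega}\right|}}{3}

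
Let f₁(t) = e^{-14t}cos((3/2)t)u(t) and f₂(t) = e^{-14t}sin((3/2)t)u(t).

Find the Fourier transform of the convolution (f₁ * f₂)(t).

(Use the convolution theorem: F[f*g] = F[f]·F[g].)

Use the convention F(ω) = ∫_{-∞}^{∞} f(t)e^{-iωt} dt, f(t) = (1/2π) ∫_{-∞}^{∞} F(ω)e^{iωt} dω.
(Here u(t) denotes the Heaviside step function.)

F[f₁*f₂](ω) = \frac{24 \left(i \omega + 14\right)}{\left(4 \left(i \omega + 14\right)^{2} + 9\right)^{2}}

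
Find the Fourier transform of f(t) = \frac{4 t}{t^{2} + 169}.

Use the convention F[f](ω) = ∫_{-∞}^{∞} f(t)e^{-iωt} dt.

F(ω) = - 4 i \pi e^{- 13 \left|{\omega}\right|} \operatorname{sign}{\left(\omega \right)}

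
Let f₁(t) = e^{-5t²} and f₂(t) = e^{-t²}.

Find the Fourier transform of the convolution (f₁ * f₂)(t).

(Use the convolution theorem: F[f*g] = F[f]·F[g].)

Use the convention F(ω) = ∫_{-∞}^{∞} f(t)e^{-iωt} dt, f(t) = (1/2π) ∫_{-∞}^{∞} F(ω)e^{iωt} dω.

F[f₁*f₂](ω) = \frac{\sqrt{5} \pi e^{- \frac{3 \omega^{2}}{10}}}{5}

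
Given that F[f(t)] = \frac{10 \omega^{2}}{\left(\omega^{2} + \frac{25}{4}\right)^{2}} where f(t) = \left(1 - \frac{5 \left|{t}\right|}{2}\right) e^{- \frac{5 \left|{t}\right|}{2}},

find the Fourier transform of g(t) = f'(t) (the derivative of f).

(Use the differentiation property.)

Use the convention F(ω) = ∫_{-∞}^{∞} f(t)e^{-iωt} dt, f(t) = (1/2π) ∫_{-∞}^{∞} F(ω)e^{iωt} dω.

F[g](ω) = \frac{160 i \omega^{3}}{\left(4 \omega^{2} + 25\right)^{2}}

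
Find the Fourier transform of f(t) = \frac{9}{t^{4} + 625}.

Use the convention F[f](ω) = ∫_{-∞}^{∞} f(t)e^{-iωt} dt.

F(ω) = \frac{9 \pi e^{- \frac{5 \sqrt{2} \left|{\omega}\right|}{2}} \sin{\left(\frac{5 \sqrt{2} \left|{\omega}\right|}{2} + \frac{\pi}{4} \right)}}{125}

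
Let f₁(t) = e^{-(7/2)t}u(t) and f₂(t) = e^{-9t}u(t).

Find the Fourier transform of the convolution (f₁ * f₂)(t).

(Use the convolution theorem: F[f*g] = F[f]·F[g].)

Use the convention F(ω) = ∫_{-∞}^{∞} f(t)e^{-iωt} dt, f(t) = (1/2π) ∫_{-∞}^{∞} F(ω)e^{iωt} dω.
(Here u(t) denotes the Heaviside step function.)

F[f₁*f₂](ω) = \frac{2}{\left(i \omega + 9\right) \left(2 i \omega + 7\right)}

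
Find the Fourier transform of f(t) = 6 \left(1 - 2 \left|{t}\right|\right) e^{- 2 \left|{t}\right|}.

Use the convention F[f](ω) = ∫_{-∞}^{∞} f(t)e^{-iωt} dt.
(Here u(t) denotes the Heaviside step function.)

F(ω) = \frac{48 \omega^{2}}{\left(\omega^{2} + 4\right)^{2}}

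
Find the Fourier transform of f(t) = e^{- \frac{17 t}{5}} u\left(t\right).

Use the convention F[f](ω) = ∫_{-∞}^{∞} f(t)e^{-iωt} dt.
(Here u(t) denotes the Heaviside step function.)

F(ω) = \frac{5}{5 i \omega + 17}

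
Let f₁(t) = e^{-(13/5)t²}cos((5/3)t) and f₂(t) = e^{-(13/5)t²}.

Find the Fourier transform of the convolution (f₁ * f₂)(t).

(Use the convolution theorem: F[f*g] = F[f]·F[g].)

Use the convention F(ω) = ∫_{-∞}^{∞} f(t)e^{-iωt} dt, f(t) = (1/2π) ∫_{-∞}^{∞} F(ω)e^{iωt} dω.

F[f₁*f₂](ω) = \frac{5 \pi \left(e^{\frac{25 \omega}{39}} + 1\right) e^{- \frac{5 \omega^{2}}{26} - \frac{25 \omega}{78} - \frac{125}{468}}}{26}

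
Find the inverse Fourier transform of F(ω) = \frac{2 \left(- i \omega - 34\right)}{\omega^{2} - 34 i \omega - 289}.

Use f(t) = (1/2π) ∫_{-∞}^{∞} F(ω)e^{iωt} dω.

f(t) = 2 \left(17 t + 1\right) e^{- 17 t} u\left(t\right)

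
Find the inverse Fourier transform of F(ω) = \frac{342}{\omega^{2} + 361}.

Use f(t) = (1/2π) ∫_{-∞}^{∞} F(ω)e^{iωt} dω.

f(t) = 9 e^{- 19 \left|{t}\right|}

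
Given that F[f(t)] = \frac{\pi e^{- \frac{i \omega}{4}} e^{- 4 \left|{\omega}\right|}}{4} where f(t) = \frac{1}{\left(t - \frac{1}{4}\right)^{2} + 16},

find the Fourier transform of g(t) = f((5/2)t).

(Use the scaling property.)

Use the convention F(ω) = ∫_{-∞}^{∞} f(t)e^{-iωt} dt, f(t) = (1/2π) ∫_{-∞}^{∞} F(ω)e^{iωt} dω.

F[g](ω) = \frac{\pi e^{- \frac{i \omega}{10} - \frac{8 \left|{\omega}\right|}{5}}}{10}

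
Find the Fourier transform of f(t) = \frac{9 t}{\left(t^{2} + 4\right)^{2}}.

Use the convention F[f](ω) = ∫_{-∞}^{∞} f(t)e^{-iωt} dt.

F(ω) = - \frac{9 i \pi \omega e^{- 2 \left|{\omega}\right|}}{4}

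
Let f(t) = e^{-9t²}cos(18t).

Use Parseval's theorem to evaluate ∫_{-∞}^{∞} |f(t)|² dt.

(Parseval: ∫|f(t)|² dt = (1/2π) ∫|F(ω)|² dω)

∫|f(t)|² dt = \frac{\sqrt{2} \sqrt{\pi} \left(1 + e^{18}\right)}{12 e^{18}}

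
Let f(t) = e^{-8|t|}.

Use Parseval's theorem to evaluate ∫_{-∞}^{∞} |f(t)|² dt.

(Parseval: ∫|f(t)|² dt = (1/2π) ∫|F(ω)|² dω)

∫|f(t)|² dt = \frac{1}{8}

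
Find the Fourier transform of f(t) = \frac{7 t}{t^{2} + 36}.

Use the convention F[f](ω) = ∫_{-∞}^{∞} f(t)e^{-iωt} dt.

F(ω) = - 7 i \pi e^{- 6 \left|{\omega}\right|} \operatorname{sign}{\left(\omega \right)}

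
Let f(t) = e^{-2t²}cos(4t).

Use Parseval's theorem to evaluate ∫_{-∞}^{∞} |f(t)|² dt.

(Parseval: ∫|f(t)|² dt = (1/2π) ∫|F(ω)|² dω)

∫|f(t)|² dt = \frac{\sqrt{\pi} \left(1 + e^{4}\right)}{4 e^{4}}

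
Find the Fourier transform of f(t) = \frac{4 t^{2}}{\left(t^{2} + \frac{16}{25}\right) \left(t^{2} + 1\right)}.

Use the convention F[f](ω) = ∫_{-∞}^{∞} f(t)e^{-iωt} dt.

F(ω) = \frac{100 \pi e^{- \left|{\omega}\right|}}{9} - \frac{80 \pi e^{- \frac{4 \left|{\omega}\right|}{5}}}{9}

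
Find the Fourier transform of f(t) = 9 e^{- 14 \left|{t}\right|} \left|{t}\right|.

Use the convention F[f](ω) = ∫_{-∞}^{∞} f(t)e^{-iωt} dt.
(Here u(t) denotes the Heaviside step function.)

F(ω) = \frac{18 \left(196 - \omega^{2}\right)}{\left(\omega^{2} + 196\right)^{2}}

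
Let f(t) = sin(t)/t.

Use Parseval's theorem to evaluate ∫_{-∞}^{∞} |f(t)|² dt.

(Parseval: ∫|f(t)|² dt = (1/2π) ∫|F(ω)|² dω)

∫|f(t)|² dt = \pi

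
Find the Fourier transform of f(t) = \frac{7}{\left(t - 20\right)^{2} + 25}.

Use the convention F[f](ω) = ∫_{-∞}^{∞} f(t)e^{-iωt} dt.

F(ω) = \frac{7 \pi e^{- 20 i \omega - 5 \left|{\omega}\right|}}{5}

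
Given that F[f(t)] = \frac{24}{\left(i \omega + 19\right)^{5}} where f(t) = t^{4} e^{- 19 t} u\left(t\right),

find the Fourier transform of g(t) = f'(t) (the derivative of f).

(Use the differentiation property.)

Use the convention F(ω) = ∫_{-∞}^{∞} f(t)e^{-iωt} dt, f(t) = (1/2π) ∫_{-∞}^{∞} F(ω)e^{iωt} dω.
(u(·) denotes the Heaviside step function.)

F[g](ω) = \frac{24 i \omega}{\left(i \omega + 19\right)^{5}}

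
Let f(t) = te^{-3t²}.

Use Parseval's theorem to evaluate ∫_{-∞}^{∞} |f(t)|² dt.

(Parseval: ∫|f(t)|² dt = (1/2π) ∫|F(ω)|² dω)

∫|f(t)|² dt = \frac{\sqrt{6} \sqrt{\pi}}{72}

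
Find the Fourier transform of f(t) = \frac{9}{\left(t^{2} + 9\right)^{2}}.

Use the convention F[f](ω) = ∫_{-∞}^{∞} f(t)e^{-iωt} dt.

F(ω) = \frac{\pi \left(3 \left|{\omega}\right| + 1\right) e^{- 3 \left|{\omega}\right|}}{6}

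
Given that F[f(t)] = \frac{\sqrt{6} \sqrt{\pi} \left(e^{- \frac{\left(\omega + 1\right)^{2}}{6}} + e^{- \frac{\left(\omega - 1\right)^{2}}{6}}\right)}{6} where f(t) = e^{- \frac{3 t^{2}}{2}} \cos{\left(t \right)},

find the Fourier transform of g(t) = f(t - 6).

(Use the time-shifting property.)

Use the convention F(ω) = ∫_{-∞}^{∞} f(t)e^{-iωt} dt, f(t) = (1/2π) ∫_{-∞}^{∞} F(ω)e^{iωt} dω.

F[g](ω) = \frac{\sqrt{6} \sqrt{\pi} \left(e^{\frac{2 \omega}{3}} + 1\right) e^{- \frac{\omega^{2}}{6} - \frac{\omega}{3} - 6 i \omega - \frac{1}{6}}}{6}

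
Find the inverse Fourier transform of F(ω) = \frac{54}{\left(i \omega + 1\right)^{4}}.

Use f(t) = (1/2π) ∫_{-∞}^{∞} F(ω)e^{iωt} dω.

f(t) = 9 t^{3} e^{- t} u\left(t\right)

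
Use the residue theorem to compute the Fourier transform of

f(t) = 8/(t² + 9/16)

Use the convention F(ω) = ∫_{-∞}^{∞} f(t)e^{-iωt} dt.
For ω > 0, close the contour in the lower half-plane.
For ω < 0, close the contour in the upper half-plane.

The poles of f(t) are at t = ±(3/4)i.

Let g(z) = f(z)e^{-iωz}; for large |z| the factor e^{-iωz} decays in the lower half-plane when ω > 0 and in the upper half-plane when ω < 0.

Case ω > 0 (lower half-plane, clockwise contour ⇒ F(ω) = -2πi·ΣRes):
  Res_{z = - \frac{3 i}{4}} g(z) = \frac{16 i e^{- \frac{3 \omega}{4}}}{3}
  F(ω) = -2πi·ΣRes = \frac{32 \pi e^{- \frac{3 \omega}{4}}}{3}

Case ω < 0 (upper half-plane, counterclockwise contour ⇒ F(ω) = +2πi·ΣRes):
  Res_{z = \frac{3 i}{4}} g(z) = - \frac{16 i e^{\frac{3 \omega}{4}}}{3}
  F(ω) = 2πi·ΣRes = \frac{32 \pi e^{\frac{3 \omega}{4}}}{3}

Both cases combine into a single formula in |ω|:

F(ω) = \frac{32 \pi e^{- \frac{3 \left|{\omega}\right|}{4}}}{3}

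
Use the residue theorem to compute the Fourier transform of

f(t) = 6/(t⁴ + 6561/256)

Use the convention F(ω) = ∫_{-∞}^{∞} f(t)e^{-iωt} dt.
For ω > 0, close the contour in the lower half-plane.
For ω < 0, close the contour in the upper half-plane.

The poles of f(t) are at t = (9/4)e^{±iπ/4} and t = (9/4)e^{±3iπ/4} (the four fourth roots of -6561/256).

Let g(z) = f(z)e^{-iωz}; for large |z| the factor e^{-iωz} decays in the lower half-plane when ω > 0 and in the upper half-plane when ω < 0.

Case ω > 0 (lower half-plane, clockwise contour ⇒ F(ω) = -2πi·ΣRes):
  Res_{z = - \frac{9 \sqrt{2}}{8} - \frac{9 \sqrt{2} i}{8}} g(z) = \frac{16 \sqrt{2} \left(1 + i\right) e^{\frac{9 \sqrt{2} \omega \left(-1 + i\right)}{8}}}{243}
  Res_{z = \frac{9 \sqrt{2}}{8} - \frac{9 \sqrt{2} i}{8}} g(z) = \frac{16 \sqrt{2} \left(-1 + i\right) e^{- \frac{9 \sqrt{2} \omega \left(1 + i\right)}{8}}}{243}
  F(ω) = -2πi·ΣRes = \frac{32 \sqrt{2} \pi \left(\left(1 - i\right) e^{\frac{9 \sqrt{2} i \omega}{4}} + 1 + i\right) e^{- \frac{9 \sqrt{2} \omega \left(1 + i\right)}{8}}}{243} = \frac{128 \pi e^{- \frac{9 \sqrt{2} \omega}{8}} \sin{\left(\frac{9 \sqrt{2} \omega}{8} + \frac{\pi}{4} \right)}}{243}

Case ω < 0 (upper half-plane, counterclockwise contour ⇒ F(ω) = +2πi·ΣRes):
  Res_{z = \frac{9 \sqrt{2}}{8} + \frac{9 \sqrt{2} i}{8}} g(z) = - \frac{16 \sqrt{2} \left(1 + i\right) e^{\frac{9 \sqrt{2} \omega \left(1 - i\right)}{8}}}{243}
  Res_{z = - \frac{9 \sqrt{2}}{8} + \frac{9 \sqrt{2} i}{8}} g(z) = \frac{16 \sqrt{2} \left(1 - i\right) e^{\frac{9 \sqrt{2} \omega \left(1 + i\right)}{8}}}{243}
  F(ω) = 2πi·ΣRes = - \frac{32 \sqrt{2} i \pi \left(\left(1 + i\right) e^{\frac{9 \sqrt{2} \omega \left(1 - i\right)}{8}} - \left(1 - i\right) e^{\frac{9 \sqrt{2} \omega \left(1 + i\right)}{8}}\right)}{243} = \frac{128 \pi e^{\frac{9 \sqrt{2} \omega}{8}} \cos{\left(\frac{9 \sqrt{2} \omega}{8} + \frac{\pi}{4} \right)}}{243}

Both cases combine into a single formula in |ω|:

F(ω) = \frac{128 \pi e^{- \frac{9 \sqrt{2} \left|{\omega}\right|}{8}} \sin{\left(\frac{9 \sqrt{2} \left|{\omega}\right|}{8} + \frac{\pi}{4} \right)}}{243}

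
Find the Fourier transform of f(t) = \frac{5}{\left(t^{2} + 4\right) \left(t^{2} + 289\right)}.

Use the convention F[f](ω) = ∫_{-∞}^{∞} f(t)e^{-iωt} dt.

F(ω) = \frac{\pi \left(17 e^{15 \left|{\omega}\right|} - 2\right) e^{- 17 \left|{\omega}\right|}}{1938}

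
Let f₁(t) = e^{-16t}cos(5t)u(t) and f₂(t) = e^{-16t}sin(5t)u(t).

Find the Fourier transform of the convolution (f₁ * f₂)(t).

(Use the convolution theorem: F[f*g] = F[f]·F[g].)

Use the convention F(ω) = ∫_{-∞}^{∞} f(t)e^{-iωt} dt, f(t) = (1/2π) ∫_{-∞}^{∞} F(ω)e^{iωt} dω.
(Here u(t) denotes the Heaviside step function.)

F[f₁*f₂](ω) = \frac{5 \left(i \omega + 16\right)}{\left(\left(i \omega + 16\right)^{2} + 25\right)^{2}}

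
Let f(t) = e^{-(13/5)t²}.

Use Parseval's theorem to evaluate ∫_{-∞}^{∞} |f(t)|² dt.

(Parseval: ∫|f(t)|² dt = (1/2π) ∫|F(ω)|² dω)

∫|f(t)|² dt = \frac{\sqrt{130} \sqrt{\pi}}{26}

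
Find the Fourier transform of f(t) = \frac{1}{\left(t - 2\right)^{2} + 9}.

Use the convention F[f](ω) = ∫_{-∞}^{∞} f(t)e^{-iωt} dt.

F(ω) = \frac{\pi e^{- 2 i \omega - 3 \left|{\omega}\right|}}{3}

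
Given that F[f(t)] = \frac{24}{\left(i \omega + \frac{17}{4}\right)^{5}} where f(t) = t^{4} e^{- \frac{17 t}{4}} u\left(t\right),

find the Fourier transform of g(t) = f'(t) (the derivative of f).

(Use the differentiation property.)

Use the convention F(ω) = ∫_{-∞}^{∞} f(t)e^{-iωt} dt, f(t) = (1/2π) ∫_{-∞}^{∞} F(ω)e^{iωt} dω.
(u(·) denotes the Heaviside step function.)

F[g](ω) = \frac{24576 i \omega}{\left(4 i \omega + 17\right)^{5}}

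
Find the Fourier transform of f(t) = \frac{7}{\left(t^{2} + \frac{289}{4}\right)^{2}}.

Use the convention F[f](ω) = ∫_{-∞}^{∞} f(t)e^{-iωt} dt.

F(ω) = \frac{14 \pi \left(17 \left|{\omega}\right| + 2\right) e^{- \frac{17 \left|{\omega}\right|}{2}}}{4913}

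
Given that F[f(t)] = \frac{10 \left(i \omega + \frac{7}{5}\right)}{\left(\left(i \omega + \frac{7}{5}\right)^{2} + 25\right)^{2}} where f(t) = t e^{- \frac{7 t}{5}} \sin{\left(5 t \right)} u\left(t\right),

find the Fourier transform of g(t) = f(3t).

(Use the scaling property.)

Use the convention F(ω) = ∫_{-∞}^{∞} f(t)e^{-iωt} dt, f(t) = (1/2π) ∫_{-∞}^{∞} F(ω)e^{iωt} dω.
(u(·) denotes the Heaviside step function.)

F[g](ω) = \frac{11250 \left(5 i \omega + 21\right)}{\left(\left(5 i \omega + 21\right)^{2} + 5625\right)^{2}}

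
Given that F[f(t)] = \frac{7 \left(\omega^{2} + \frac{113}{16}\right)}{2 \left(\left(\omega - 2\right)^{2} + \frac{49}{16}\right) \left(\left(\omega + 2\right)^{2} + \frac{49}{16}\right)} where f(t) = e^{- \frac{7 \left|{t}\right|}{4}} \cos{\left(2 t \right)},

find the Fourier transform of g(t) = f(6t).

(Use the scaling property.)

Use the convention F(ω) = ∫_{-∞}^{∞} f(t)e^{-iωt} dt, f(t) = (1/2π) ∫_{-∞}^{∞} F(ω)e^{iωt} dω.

F[g](ω) = \frac{84 \left(4 \omega^{2} + 1017\right)}{16 \omega^{4} - 1080 \omega^{2} + 1034289}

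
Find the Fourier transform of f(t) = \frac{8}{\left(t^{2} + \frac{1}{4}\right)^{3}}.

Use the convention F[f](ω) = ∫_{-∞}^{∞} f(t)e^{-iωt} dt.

F(ω) = 8 \pi \left(\omega^{2} + 6 \left|{\omega}\right| + 12\right) e^{- \frac{\left|{\omega}\right|}{2}}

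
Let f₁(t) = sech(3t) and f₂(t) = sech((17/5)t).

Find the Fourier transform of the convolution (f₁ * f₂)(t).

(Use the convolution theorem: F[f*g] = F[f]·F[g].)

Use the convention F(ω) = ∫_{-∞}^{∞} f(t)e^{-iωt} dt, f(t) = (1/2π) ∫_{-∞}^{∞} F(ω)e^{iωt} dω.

F[f₁*f₂](ω) = \frac{5 \pi^{2}}{51 \cosh{\left(\frac{5 \pi \omega}{34} \right)} \cosh{\left(\frac{\pi \omega}{6} \right)}}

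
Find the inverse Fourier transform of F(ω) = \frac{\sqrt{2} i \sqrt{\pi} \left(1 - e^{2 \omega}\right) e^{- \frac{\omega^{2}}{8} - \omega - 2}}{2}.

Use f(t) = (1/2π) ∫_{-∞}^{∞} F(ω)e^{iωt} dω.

f(t) = 2 e^{- 2 t^{2}} \sin{\left(4 t \right)}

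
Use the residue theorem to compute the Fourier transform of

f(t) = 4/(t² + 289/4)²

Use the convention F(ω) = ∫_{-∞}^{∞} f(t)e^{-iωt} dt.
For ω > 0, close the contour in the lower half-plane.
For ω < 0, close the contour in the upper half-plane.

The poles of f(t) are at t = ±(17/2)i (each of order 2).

Let g(z) = f(z)e^{-iωz}; for large |z| the factor e^{-iωz} decays in the lower half-plane when ω > 0 and in the upper half-plane when ω < 0.

Case ω > 0 (lower half-plane, clockwise contour ⇒ F(ω) = -2πi·ΣRes):
  Res_{z = - \frac{17 i}{2}} g(z) = \frac{4 i \left(17 \omega + 2\right) e^{- \frac{17 \omega}{2}}}{4913} (pole of order 2)
  F(ω) = -2πi·ΣRes = \frac{8 \pi \left(17 \omega + 2\right) e^{- \frac{17 \omega}{2}}}{4913}

Case ω < 0 (upper half-plane, counterclockwise contour ⇒ F(ω) = +2πi·ΣRes):
  Res_{z = \frac{17 i}{2}} g(z) = \frac{4 i \left(17 \omega - 2\right) e^{\frac{17 \omega}{2}}}{4913} (pole of order 2)
  F(ω) = 2πi·ΣRes = \frac{8 \pi \left(2 - 17 \omega\right) e^{\frac{17 \omega}{2}}}{4913}

Both cases combine into a single formula in |ω|:

F(ω) = \frac{8 \pi \left(17 \left|{\omega}\right| + 2\right) e^{- \frac{17 \left|{\omega}\right|}{2}}}{4913}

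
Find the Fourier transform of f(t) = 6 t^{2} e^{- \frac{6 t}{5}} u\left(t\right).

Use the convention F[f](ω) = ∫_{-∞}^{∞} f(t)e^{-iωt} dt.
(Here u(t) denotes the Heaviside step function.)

F(ω) = \frac{1500}{\left(5 i \omega + 6\right)^{3}}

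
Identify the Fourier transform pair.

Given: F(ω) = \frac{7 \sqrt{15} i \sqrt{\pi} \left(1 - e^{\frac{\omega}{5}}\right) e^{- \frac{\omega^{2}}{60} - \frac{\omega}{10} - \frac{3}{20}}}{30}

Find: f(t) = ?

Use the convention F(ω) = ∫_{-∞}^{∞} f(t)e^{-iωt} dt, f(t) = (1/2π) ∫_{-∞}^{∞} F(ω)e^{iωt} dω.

f(t) = 7 e^{- 15 t^{2}} \sin{\left(3 t \right)}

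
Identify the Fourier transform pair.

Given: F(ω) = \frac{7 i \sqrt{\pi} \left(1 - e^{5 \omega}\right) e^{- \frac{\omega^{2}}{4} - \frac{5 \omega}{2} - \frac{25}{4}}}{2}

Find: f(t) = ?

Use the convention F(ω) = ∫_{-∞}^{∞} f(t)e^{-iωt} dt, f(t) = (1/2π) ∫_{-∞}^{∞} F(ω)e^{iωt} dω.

f(t) = 7 e^{- t^{2}} \sin{\left(5 t \right)}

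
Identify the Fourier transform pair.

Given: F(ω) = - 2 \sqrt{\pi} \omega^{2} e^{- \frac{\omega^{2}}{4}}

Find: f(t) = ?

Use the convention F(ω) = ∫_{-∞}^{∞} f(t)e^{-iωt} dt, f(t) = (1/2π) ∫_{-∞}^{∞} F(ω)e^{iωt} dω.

f(t) = 2 \left(4 t^{2} - 2\right) e^{- t^{2}}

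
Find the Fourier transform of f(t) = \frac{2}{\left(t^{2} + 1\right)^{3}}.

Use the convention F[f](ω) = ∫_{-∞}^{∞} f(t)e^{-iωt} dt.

F(ω) = \frac{\pi \left(\omega^{2} + 3 \left|{\omega}\right| + 3\right) e^{- \left|{\omega}\right|}}{4}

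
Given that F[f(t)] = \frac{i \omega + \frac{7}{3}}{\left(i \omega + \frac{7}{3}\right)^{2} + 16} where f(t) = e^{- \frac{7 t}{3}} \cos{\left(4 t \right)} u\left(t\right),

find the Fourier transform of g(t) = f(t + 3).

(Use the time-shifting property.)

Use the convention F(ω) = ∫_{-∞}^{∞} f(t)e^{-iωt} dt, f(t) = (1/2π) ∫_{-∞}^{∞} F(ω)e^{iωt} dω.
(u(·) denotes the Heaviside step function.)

F[g](ω) = \frac{\left(9 i \omega + 21\right) e^{3 i \omega}}{\left(3 i \omega + 7\right)^{2} + 144}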